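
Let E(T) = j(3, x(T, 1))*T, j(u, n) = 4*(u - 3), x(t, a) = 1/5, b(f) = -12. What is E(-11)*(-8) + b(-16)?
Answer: -12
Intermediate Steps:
x(t, a) = ⅕
j(u, n) = -12 + 4*u (j(u, n) = 4*(-3 + u) = -12 + 4*u)
E(T) = 0 (E(T) = (-12 + 4*3)*T = (-12 + 12)*T = 0*T = 0)
E(-11)*(-8) + b(-16) = 0*(-8) - 12 = 0 - 12 = -12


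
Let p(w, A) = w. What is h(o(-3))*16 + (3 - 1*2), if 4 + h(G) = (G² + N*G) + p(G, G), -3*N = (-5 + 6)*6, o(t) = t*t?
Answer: 1089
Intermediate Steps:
o(t) = t²
N = -2 (N = -(-5 + 6)*6/3 = -6/3 = -⅓*6 = -2)
h(G) = -4 + G² - G (h(G) = -4 + ((G² - 2*G) + G) = -4 + (G² - G) = -4 + G² - G)
h(o(-3))*16 + (3 - 1*2) = (-4 + ((-3)²)² - 1*(-3)²)*16 + (3 - 1*2) = (-4 + 9² - 1*9)*16 + (3 - 2) = (-4 + 81 - 9)*16 + 1 = 68*16 + 1 = 1088 + 1 = 1089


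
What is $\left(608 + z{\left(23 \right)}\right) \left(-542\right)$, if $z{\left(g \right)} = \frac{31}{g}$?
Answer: $- \frac{7596130}{23} \approx -3.3027 \cdot 10^{5}$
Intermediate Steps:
$\left(608 + z{\left(23 \right)}\right) \left(-542\right) = \left(608 + \frac{31}{23}\right) \left(-542\right) = \frac{14015}{23} \left(-542\right) = - \frac{7596130}{23}$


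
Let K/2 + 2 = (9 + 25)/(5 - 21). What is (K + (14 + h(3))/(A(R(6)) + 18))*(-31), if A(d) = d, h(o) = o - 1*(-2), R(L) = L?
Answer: 5549/24 ≈ 231.21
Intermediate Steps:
h(o) = 2 + o (h(o) = o + 2 = 2 + o)
K = -33/4 (K = -4 + 2*((9 + 25)/(5 - 21)) = -4 + 2*(34/(-16)) = -4 + 2*(34*(-1/16)) = -4 + 2*(-17/8) = -4 - 17/4 = -33/4 ≈ -8.2500)
(K + (14 + h(3))/(A(R(6)) + 18))*(-31) = (-33/4 + (14 + (2 + 3))/(6 + 18))*(-31) = (-33/4 + (14 + 5)/24)*(-31) = (-33/4 + 19*(1/24))*(-31) = (-33/4 + 19/24)*(-31) = -179/24*(-31) = 5549/24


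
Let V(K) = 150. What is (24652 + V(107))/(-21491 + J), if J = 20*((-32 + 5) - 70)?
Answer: -24802/23431 ≈ -1.0585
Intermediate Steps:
J = -1940 (J = 20*(-27 - 70) = 20*(-97) = -1940)
(24652 + V(107))/(-21491 + J) = (24652 + 150)/(-21491 - 1940) = 24802/(-23431) = 24802*(-1/23431) = -24802/23431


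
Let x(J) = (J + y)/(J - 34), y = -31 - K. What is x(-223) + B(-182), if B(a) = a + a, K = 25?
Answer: -93269/257 ≈ -362.91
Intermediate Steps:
y = -56 (y = -31 - 1*25 = -31 - 25 = -56)
B(a) = 2*a
x(J) = (-56 + J)/(-34 + J) (x(J) = (J - 56)/(J - 34) = (-56 + J)/(-34 + J))
x(-223) + B(-182) = (-56 - 223)/(-34 - 223) + 2*(-182) = -279/(-257) - 364 = -1/257*(-279) - 364 = 279/257 - 364 = -93269/257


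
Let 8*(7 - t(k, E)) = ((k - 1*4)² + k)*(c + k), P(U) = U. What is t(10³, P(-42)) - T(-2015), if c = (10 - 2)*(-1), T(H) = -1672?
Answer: -123132305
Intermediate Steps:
c = -8 (c = 8*(-1) = -8)
t(k, E) = 7 - (-8 + k)*(k + (-4 + k)²)/8 (t(k, E) = 7 - ((k - 1*4)² + k)*(-8 + k)/8 = 7 - ((k - 4)² + k)*(-8 + k)/8 = 7 - ((-4 + k)² + k)*(-8 + k)/8 = 7 - (k + (-4 + k)²)*(-8 + k)/8 = 7 - (-8 + k)*(k + (-4 + k)²)/8)
t(10³, P(-42)) - T(-2015) = (23 - 9*10³ - (10³)³/8 + 15*(10³)²/8) - 1*(-1672) = (23 - 9*1000 - ⅛*1000³ + (15/8)*1000²) + 1672 = (23 - 9000 - ⅛*1000000000 + (15/8)*1000000) + 1672 = (23 - 9000 - 125000000 + 1875000) + 1672 = -123133977 + 1672 = -123132305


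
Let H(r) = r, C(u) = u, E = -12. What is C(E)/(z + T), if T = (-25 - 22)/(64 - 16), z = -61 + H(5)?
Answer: 576/2735 ≈ 0.21060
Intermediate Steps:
z = -56 (z = -61 + 5 = -56)
T = -47/48 ≈ -0.97917
C(E)/(z + T) = -12/(-56 - 47/48) = -12/(-2735/48) = -12*(-48/2735) = 576/2735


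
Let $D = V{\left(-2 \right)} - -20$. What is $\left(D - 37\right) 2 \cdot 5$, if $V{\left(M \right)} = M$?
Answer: $-190$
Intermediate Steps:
$D = 18$ ($D = -2 - -20 = -2 + 20 = 18$)
$\left(D - 37\right) 2 \cdot 5 = \left(18 - 37\right) 2 \cdot 5 = \left(-19\right) 10 = -190$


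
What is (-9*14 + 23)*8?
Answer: -824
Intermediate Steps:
(-9*14 + 23)*8 = (-126 + 23)*8 = -103*8 = -824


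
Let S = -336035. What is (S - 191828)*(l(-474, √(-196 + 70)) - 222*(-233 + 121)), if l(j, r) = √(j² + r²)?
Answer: -13124785632 - 7917945*√998 ≈ -1.3375e+10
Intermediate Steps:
(S - 191828)*(l(-474, √(-196 + 70)) - 222*(-233 + 121)) = (-336035 - 191828)*(√((-474)² + (√(-196 + 70))²) - 222*(-233 + 121)) = -527863*(√(224676 + (√(-126))²) - 222*(-112)) = -527863*(√(224676 + (3*I*√14)²) + 24864) = -527863*(√(224676 - 126) + 24864) = -527863*(√224550 + 24864) = -527863*(15*√998 + 24864) = -527863*(24864 + 15*√998) = -13124785632 - 7917945*√998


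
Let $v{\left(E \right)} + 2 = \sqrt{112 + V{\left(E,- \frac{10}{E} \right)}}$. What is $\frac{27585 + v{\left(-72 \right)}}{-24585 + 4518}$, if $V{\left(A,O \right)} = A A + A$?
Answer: $- \frac{27583}{20067} - \frac{2 \sqrt{1306}}{20067} \approx -1.3781$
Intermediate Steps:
$V{\left(A,O \right)} = A + A^{2}$ ($V{\left(A,O \right)} = A^{2} + A = A + A^{2}$)
$v{\left(E \right)} = -2 + \sqrt{112 + E \left(1 + E\right)}$
$\frac{27585 + v{\left(-72 \right)}}{-24585 + 4518} = \frac{27585 - \left(2 - \sqrt{112 - 72 \left(1 - 72\right)}\right)}{-24585 + 4518} = \frac{27585 - \left(2 - \sqrt{112 - -5112}\right)}{-20067} = \left(27585 - \left(2 - \sqrt{112 + 5112}\right)\right) \left(- \frac{1}{20067}\right) = \left(27585 - \left(2 - \sqrt{5224}\right)\right) \left(- \frac{1}{20067}\right) = \left(27585 - \left(2 - 2 \sqrt{1306}\right)\right) \left(- \frac{1}{20067}\right) = \left(27583 + 2 \sqrt{1306}\right) \left(- \frac{1}{20067}\right) = - \frac{27583}{20067} - \frac{2 \sqrt{1306}}{20067}$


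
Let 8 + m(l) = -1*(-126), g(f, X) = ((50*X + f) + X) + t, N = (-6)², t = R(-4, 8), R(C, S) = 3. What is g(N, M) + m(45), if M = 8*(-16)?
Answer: -6371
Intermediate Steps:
t = 3
N = 36
M = -128
g(f, X) = 3 + f + 51*X (g(f, X) = ((50*X + f) + X) + 3 = ((f + 50*X) + X) + 3 = (f + 51*X) + 3 = 3 + f + 51*X)
m(l) = 118 (m(l) = -8 - 1*(-126) = -8 + 126 = 118)
g(N, M) + m(45) = (3 + 36 + 51*(-128)) + 118 = (3 + 36 - 6528) + 118 = -6489 + 118 = -6371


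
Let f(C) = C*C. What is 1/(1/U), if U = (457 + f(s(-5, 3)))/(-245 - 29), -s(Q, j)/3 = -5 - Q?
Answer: -457/274 ≈ -1.6679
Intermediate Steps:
s(Q, j) = 15 + 3*Q (s(Q, j) = -3*(-5 - Q) = 15 + 3*Q)
f(C) = C²
U = -457/274 (U = (457 + (15 + 3*(-5))²)/(-245 - 29) = (457 + (15 - 15)²)/(-274) = (457 + 0²)*(-1/274) = (457 + 0)*(-1/274) = 457*(-1/274) = -457/274 ≈ -1.6679)
1/(1/U) = 1/(1/(-457/274)) = 1/(-274/457) = -457/274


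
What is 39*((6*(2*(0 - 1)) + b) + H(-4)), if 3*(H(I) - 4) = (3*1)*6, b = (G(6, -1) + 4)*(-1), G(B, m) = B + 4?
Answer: -624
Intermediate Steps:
G(B, m) = 4 + B
b = -14 (b = ((4 + 6) + 4)*(-1) = (10 + 4)*(-1) = 14*(-1) = -14)
H(I) = 10 (H(I) = 4 + ((3*1)*6)/3 = 4 + (3*6)/3 = 4 + (⅓)*18 = 4 + 6 = 10)
39*((6*(2*(0 - 1)) + b) + H(-4)) = 39*((6*(2*(0 - 1)) - 14) + 10) = 39*((6*(2*(-1)) - 14) + 10) = 39*((6*(-2) - 14) + 10) = 39*((-12 - 14) + 10) = 39*(-26 + 10) = 39*(-16) = -624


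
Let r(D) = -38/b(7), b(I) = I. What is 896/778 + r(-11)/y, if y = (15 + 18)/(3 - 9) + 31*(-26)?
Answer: 5119292/4419429 ≈ 1.1584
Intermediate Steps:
r(D) = -38/7
y = -1623/2 (y = 33/(-6) - 806 = 33*(-1/6) - 806 = -11/2 - 806 = -1623/2 ≈ -811.50)
896/778 + r(-11)/y = 896/778 - 38/(7*(-1623/2)) = 896*(1/778) - 38/7*(-2/1623) = 448/389 + 76/11361 = 5119292/4419429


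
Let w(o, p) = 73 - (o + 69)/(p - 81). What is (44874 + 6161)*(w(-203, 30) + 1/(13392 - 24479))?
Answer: 2030743483720/565437 ≈ 3.5915e+6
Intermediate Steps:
w(o, p) = 73 - (69 + o)/(-81 + p)
(44874 + 6161)*(w(-203, 30) + 1/(13392 - 24479)) = (44874 + 6161)*((-5982 - 1*(-203) + 73*30)/(-81 + 30) + 1/(13392 - 24479)) = 51035*((-5982 + 203 + 2190)/(-51) + 1/(-11087)) = 51035*(-1/51*(-3589) - 1/11087) = 51035*(3589/51 - 1/11087) = 51035*(39791192/565437) = 2030743483720/565437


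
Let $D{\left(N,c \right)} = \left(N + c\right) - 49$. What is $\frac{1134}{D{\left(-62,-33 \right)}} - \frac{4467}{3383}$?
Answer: $- \frac{248865}{27064} \approx -9.1954$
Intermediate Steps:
$D{\left(N,c \right)} = -49 + N + c$
$\frac{1134}{D{\left(-62,-33 \right)}} - \frac{4467}{3383} = \frac{1134}{-49 - 62 - 33} - \frac{4467}{3383} = \frac{1134}{-144} - \frac{4467}{3383} = 1134 \left(- \frac{1}{144}\right) - \frac{4467}{3383} = - \frac{63}{8} - \frac{4467}{3383} = - \frac{248865}{27064}$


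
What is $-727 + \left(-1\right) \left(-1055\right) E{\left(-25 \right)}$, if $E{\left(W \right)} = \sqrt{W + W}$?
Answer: $-727 + 5275 i \sqrt{2} \approx -727.0 + 7460.0 i$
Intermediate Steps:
$E{\left(W \right)} = \sqrt{2} \sqrt{W}$ ($E{\left(W \right)} = \sqrt{2 W} = \sqrt{2} \sqrt{W}$)
$-727 + \left(-1\right) \left(-1055\right) E{\left(-25 \right)} = -727 + \left(-1\right) \left(-1055\right) \sqrt{2} \sqrt{-25} = -727 + 1055 \sqrt{2} \cdot 5 i = -727 + 1055 \cdot 5 i \sqrt{2} = -727 + 5275 i \sqrt{2}$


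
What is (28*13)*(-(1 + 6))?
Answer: -2548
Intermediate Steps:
(28*13)*(-(1 + 6)) = 364*(-1*7) = 364*(-7) = -2548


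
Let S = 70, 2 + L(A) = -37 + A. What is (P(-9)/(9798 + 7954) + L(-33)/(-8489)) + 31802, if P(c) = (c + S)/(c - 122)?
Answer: 627812078964171/19741271368 ≈ 31802.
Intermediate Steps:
L(A) = -39 + A (L(A) = -2 + (-37 + A) = -39 + A)
P(c) = (70 + c)/(-122 + c) (P(c) = (c + 70)/(c - 122) = (70 + c)/(-122 + c))
(P(-9)/(9798 + 7954) + L(-33)/(-8489)) + 31802 = (((70 - 9)/(-122 - 9))/(9798 + 7954) + (-39 - 33)/(-8489)) + 31802 = ((61/(-131))/17752 - 72*(-1/8489)) + 31802 = (-1/131*61*(1/17752) + 72/8489) + 31802 = (-61/131*1/17752 + 72/8489) + 31802 = (-61/2325512 + 72/8489) + 31802 = 166919035/19741271368 + 31802 = 627812078964171/19741271368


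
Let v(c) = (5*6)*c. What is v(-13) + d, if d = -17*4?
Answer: -458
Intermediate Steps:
d = -68
v(c) = 30*c
v(-13) + d = 30*(-13) - 68 = -390 - 68 = -458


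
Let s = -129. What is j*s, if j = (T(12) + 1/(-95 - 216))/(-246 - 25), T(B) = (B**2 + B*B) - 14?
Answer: 10992477/84281 ≈ 130.43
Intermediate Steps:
T(B) = -14 + 2*B**2 (T(B) = (B**2 + B**2) - 14 = 2*B**2 - 14 = -14 + 2*B**2)
j = -85213/84281 (j = ((-14 + 2*12**2) + 1/(-95 - 216))/(-246 - 25) = ((-14 + 2*144) + 1/(-311))/(-271) = ((-14 + 288) - 1/311)*(-1/271) = (274 - 1/311)*(-1/271) = (85213/311)*(-1/271) = -85213/84281 ≈ -1.0111)
j*s = -85213/84281*(-129) = 10992477/84281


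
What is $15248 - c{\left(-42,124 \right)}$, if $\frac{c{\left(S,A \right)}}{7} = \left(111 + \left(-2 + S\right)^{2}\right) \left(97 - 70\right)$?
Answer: $-371635$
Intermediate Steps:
$c{\left(S,A \right)} = 20979 + 189 \left(-2 + S\right)^{2}$ ($c{\left(S,A \right)} = 7 \left(111 + \left(-2 + S\right)^{2}\right) \left(97 - 70\right) = 7 \left(111 + \left(-2 + S\right)^{2}\right) 27 = 7 \left(2997 + 27 \left(-2 + S\right)^{2}\right) = 20979 + 189 \left(-2 + S\right)^{2}$)
$15248 - c{\left(-42,124 \right)} = 15248 - \left(20979 + 189 \left(-2 - 42\right)^{2}\right) = 15248 - \left(20979 + 189 \left(-44\right)^{2}\right) = 15248 - \left(20979 + 189 \cdot 1936\right) = 15248 - \left(20979 + 365904\right) = 15248 - 386883 = -371635$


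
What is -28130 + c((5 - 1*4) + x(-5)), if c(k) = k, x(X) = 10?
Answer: -28119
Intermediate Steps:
-28130 + c((5 - 1*4) + x(-5)) = -28130 + ((5 - 1*4) + 10) = -28130 + ((5 - 4) + 10) = -28130 + (1 + 10) = -28130 + 11 = -28119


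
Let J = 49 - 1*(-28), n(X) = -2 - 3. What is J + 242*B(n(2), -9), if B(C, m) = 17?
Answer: 4191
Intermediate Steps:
n(X) = -5
J = 77 (J = 49 + 28 = 77)
J + 242*B(n(2), -9) = 77 + 242*17 = 77 + 4114 = 4191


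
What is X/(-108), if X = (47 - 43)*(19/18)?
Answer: -19/486 ≈ -0.039095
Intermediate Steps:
X = 38/9 (X = 4*(19*(1/18)) = 4*(19/18) = 38/9 ≈ 4.2222)
X/(-108) = (38/9)/(-108) = (38/9)*(-1/108) = -19/486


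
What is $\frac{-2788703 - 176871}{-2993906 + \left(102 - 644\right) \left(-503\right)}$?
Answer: $\frac{1482787}{1360640} \approx 1.0898$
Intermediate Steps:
$\frac{-2788703 - 176871}{-2993906 + \left(102 - 644\right) \left(-503\right)} = - \frac{2965574}{-2993906 - -272626} = - \frac{2965574}{-2993906 + 272626} = - \frac{2965574}{-2721280} = \left(-2965574\right) \left(- \frac{1}{2721280}\right) = \frac{1482787}{1360640}$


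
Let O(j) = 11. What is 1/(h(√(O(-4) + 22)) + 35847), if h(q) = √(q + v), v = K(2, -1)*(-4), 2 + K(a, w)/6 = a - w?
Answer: 1/(35847 + I*√(24 - √33)) ≈ 2.7896e-5 - 3.3e-9*I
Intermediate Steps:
K(a, w) = -12 - 6*w + 6*a (K(a, w) = -12 + 6*(a - w) = -12 + (-6*w + 6*a) = -12 - 6*w + 6*a)
v = -24 (v = (-12 - 6*(-1) + 6*2)*(-4) = (-12 + 6 + 12)*(-4) = 6*(-4) = -24)
h(q) = √(-24 + q) (h(q) = √(q - 24) = √(-24 + q))
1/(h(√(O(-4) + 22)) + 35847) = 1/(√(-24 + √(11 + 22)) + 35847) = 1/(√(-24 + √33) + 35847) = 1/(35847 + √(-24 + √33))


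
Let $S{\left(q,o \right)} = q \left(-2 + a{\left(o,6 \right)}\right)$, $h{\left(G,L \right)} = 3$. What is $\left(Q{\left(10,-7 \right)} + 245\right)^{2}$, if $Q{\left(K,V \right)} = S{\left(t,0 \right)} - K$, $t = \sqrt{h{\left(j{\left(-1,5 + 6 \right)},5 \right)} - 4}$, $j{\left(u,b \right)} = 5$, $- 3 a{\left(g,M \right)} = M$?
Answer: $55209 - 1880 i \approx 55209.0 - 1880.0 i$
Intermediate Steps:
$a{\left(g,M \right)} = - \frac{M}{3}$
$t = i$ ($t = \sqrt{3 - 4} = \sqrt{-1} = i \approx 1.0 i$)
$S{\left(q,o \right)} = - 4 q$ ($S{\left(q,o \right)} = q \left(-2 - 2\right) = q \left(-4\right) = - 4 q$)
$Q{\left(K,V \right)} = - K - 4 i$ ($Q{\left(K,V \right)} = - 4 i - K = - K - 4 i$)
$\left(Q{\left(10,-7 \right)} + 245\right)^{2} = \left(\left(\left(-1\right) 10 - 4 i\right) + 245\right)^{2} = \left(\left(-10 - 4 i\right) + 245\right)^{2} = \left(235 - 4 i\right)^{2}$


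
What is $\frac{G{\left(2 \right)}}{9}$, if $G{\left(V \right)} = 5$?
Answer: $\frac{5}{9} \approx 0.55556$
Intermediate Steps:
$\frac{G{\left(2 \right)}}{9} = \frac{5}{9}$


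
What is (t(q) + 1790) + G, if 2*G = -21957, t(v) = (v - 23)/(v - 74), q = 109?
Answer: -643023/70 ≈ -9186.0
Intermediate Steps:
t(v) = (-23 + v)/(-74 + v)
G = -21957/2 (G = (1/2)*(-21957) = -21957/2 ≈ -10979.)
(t(q) + 1790) + G = ((-23 + 109)/(-74 + 109) + 1790) - 21957/2 = (86/35 + 1790) - 21957/2 = 62736/35 - 21957/2 = -643023/70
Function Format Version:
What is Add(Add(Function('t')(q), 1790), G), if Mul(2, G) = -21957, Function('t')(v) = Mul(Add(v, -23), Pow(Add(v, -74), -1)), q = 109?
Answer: Rational(-643023, 70) ≈ -9186.0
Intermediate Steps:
Function('t')(v) = Mul(Pow(Add(-74, v), -1), Add(-23, v)) (Function('t')(v) = Mul(Add(-23, v), Pow(Add(-74, v), -1)) = Mul(Pow(Add(-74, v), -1), Add(-23, v)))
G = Rational(-21957, 2) (G = Mul(Rational(1, 2), -21957) = Rational(-21957, 2) ≈ -10979.)
Add(Add(Function('t')(q), 1790), G) = Add(Add(Mul(Pow(Add(-74, 109), -1), Add(-23, 109)), 1790), Rational(-21957, 2)) = Add(Add(Mul(Pow(35, -1), 86), 1790), Rational(-21957, 2)) = Add(Add(Mul(Rational(1, 35), 86), 1790), Rational(-21957, 2)) = Add(Add(Rational(86, 35), 1790), Rational(-21957, 2)) = Add(Rational(62736, 35), Rational(-21957, 2)) = Rational(-643023, 70)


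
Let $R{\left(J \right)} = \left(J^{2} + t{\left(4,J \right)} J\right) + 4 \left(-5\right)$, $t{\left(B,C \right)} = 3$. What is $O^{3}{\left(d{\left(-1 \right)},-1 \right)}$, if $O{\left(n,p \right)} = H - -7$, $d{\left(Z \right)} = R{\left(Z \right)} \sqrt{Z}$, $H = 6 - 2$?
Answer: $1331$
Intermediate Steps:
$H = 4$ ($H = 6 - 2 = 4$)
$R{\left(J \right)} = -20 + J^{2} + 3 J$ ($R{\left(J \right)} = \left(J^{2} + 3 J\right) + 4 \left(-5\right) = \left(J^{2} + 3 J\right) - 20 = -20 + J^{2} + 3 J$)
$d{\left(Z \right)} = \sqrt{Z} \left(-20 + Z^{2} + 3 Z\right)$ ($d{\left(Z \right)} = \left(-20 + Z^{2} + 3 Z\right) \sqrt{Z} = \sqrt{Z} \left(-20 + Z^{2} + 3 Z\right)$)
$O{\left(n,p \right)} = 11$ ($O{\left(n,p \right)} = 4 - -7 = 4 + 7 = 11$)
$O^{3}{\left(d{\left(-1 \right)},-1 \right)} = 11^{3} = 1331$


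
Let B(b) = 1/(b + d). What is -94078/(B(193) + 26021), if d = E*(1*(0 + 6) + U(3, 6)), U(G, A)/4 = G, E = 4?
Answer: -12465335/3447783 ≈ -3.6155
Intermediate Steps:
U(G, A) = 4*G
d = 72 (d = 4*(1*(0 + 6) + 4*3) = 4*(1*6 + 12) = 4*(6 + 12) = 4*18 = 72)
B(b) = 1/(72 + b) (B(b) = 1/(b + 72) = 1/(72 + b))
-94078/(B(193) + 26021) = -94078/(1/(72 + 193) + 26021) = -94078/(1/265 + 26021) = -94078/6895566/265 = -94078*265/6895566 = -12465335/3447783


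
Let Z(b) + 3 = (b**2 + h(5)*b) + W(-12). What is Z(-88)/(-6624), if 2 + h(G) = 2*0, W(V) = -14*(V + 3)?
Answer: -2681/2208 ≈ -1.2142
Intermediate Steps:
W(V) = -42 - 14*V (W(V) = -14*(3 + V) = -42 - 14*V)
h(G) = -2 (h(G) = -2 + 2*0 = -2 + 0 = -2)
Z(b) = 123 + b**2 - 2*b (Z(b) = -3 + ((b**2 - 2*b) + (-42 - 14*(-12))) = -3 + ((b**2 - 2*b) + (-42 + 168)) = -3 + ((b**2 - 2*b) + 126) = -3 + (126 + b**2 - 2*b) = 123 + b**2 - 2*b)
Z(-88)/(-6624) = (123 + (-88)**2 - 2*(-88))/(-6624) = (123 + 7744 + 176)*(-1/6624) = 8043*(-1/6624) = -2681/2208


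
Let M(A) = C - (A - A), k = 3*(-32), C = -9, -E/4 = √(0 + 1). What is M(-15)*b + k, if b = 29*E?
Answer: 948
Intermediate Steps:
E = -4 (E = -4*√(0 + 1) = -4*√1 = -4*1 = -4)
b = -116 (b = 29*(-4) = -116)
k = -96
M(A) = -9 (M(A) = -9 - (A - A) = -9 - 1*0 = -9 + 0 = -9)
M(-15)*b + k = -9*(-116) - 96 = 1044 - 96 = 948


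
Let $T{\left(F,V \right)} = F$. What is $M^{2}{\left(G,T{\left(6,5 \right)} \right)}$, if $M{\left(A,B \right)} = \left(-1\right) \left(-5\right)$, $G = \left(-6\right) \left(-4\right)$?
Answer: $25$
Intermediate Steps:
$G = 24$
$M{\left(A,B \right)} = 5$
$M^{2}{\left(G,T{\left(6,5 \right)} \right)} = 5^{2} = 25$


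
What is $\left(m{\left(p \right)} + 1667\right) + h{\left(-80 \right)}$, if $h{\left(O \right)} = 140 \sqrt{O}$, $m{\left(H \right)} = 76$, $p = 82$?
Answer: $1743 + 560 i \sqrt{5} \approx 1743.0 + 1252.2 i$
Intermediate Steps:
$\left(m{\left(p \right)} + 1667\right) + h{\left(-80 \right)} = \left(76 + 1667\right) + 140 \sqrt{-80} = 1743 + 140 \cdot 4 i \sqrt{5} = 1743 + 560 i \sqrt{5}$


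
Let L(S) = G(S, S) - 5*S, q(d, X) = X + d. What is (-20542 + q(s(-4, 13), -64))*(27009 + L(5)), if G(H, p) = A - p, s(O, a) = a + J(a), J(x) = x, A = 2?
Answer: -555268980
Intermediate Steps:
s(O, a) = 2*a (s(O, a) = a + a = 2*a)
G(H, p) = 2 - p
L(S) = 2 - 6*S (L(S) = (2 - S) - 5*S = 2 - 6*S)
(-20542 + q(s(-4, 13), -64))*(27009 + L(5)) = (-20542 + (-64 + 2*13))*(27009 + (2 - 6*5)) = (-20542 + (-64 + 26))*(27009 + (2 - 30)) = (-20542 - 38)*(27009 - 28) = -20580*26981 = -555268980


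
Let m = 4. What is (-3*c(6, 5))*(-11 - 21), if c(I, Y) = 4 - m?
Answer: 0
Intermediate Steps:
c(I, Y) = 0 (c(I, Y) = 4 - 1*4 = 4 - 4 = 0)
(-3*c(6, 5))*(-11 - 21) = (-3*0)*(-11 - 21) = 0*(-32) = 0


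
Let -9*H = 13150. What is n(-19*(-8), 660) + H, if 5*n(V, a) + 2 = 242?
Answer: -12718/9 ≈ -1413.1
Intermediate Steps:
H = -13150/9 (H = -1/9*13150 = -13150/9 ≈ -1461.1)
n(V, a) = 48 (n(V, a) = -2/5 + (1/5)*242 = -2/5 + 242/5 = 48)
n(-19*(-8), 660) + H = 48 - 13150/9 = -12718/9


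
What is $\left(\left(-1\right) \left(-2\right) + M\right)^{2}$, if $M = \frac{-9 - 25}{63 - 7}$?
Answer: $\frac{1521}{784} \approx 1.9401$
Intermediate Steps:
$M = - \frac{17}{28}$ ($M = - \frac{34}{56} = \left(-34\right) \frac{1}{56} = - \frac{17}{28} \approx -0.60714$)
$\left(\left(-1\right) \left(-2\right) + M\right)^{2} = \left(\left(-1\right) \left(-2\right) - \frac{17}{28}\right)^{2} = \left(2 - \frac{17}{28}\right)^{2} = \left(\frac{39}{28}\right)^{2} = \frac{1521}{784}$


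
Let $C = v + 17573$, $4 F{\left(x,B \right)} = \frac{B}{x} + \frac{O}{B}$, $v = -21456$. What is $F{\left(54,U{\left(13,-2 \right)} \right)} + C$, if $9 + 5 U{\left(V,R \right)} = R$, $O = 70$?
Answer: $- \frac{46224661}{11880} \approx -3891.0$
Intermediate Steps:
$U{\left(V,R \right)} = - \frac{9}{5} + \frac{R}{5}$
$F{\left(x,B \right)} = \frac{35}{2 B} + \frac{B}{4 x}$ ($F{\left(x,B \right)} = \frac{\frac{B}{x} + \frac{70}{B}}{4} = \frac{\frac{70}{B} + \frac{B}{x}}{4} = \frac{35}{2 B} + \frac{B}{4 x}$)
$C = -3883$ ($C = -21456 + 17573 = -3883$)
$F{\left(54,U{\left(13,-2 \right)} \right)} + C = \left(\frac{35}{2 \left(- \frac{9}{5} + \frac{1}{5} \left(-2\right)\right)} + \frac{- \frac{9}{5} + \frac{1}{5} \left(-2\right)}{4 \cdot 54}\right) - 3883 = \left(\frac{35}{2 \left(- \frac{9}{5} - \frac{2}{5}\right)} + \frac{1}{4} \left(- \frac{9}{5} - \frac{2}{5}\right) \frac{1}{54}\right) - 3883 = \left(\frac{35}{2 \left(- \frac{11}{5}\right)} + \frac{1}{4} \left(- \frac{11}{5}\right) \frac{1}{54}\right) - 3883 = \left(\frac{35}{2} \left(- \frac{5}{11}\right) - \frac{11}{1080}\right) - 3883 = \left(- \frac{175}{22} - \frac{11}{1080}\right) - 3883 = - \frac{94621}{11880} - 3883 = - \frac{46224661}{11880}$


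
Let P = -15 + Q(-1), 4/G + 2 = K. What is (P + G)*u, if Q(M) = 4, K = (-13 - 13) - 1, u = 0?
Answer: 0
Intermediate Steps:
K = -27 (K = -26 - 1 = -27)
G = -4/29 (G = 4/(-2 - 27) = 4/(-29) = 4*(-1/29) = -4/29 ≈ -0.13793)
P = -11 (P = -15 + 4 = -11)
(P + G)*u = (-11 - 4/29)*0 = -323/29*0 = 0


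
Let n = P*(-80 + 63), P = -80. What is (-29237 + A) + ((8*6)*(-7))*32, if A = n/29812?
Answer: -298037677/7453 ≈ -39989.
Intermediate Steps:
n = 1360 (n = -80*(-80 + 63) = -80*(-17) = 1360)
A = 340/7453 (A = 1360/29812 = 1360*(1/29812) = 340/7453 ≈ 0.045619)
(-29237 + A) + ((8*6)*(-7))*32 = (-29237 + 340/7453) + ((8*6)*(-7))*32 = -217903021/7453 + (48*(-7))*32 = -217903021/7453 - 336*32 = -217903021/7453 - 10752 = -298037677/7453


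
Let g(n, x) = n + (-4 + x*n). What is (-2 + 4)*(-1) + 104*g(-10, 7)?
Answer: -8738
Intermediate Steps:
g(n, x) = -4 + n + n*x (g(n, x) = n + (-4 + n*x) = -4 + n + n*x)
(-2 + 4)*(-1) + 104*g(-10, 7) = (-2 + 4)*(-1) + 104*(-4 - 10 - 10*7) = 2*(-1) + 104*(-4 - 10 - 70) = -2 + 104*(-84) = -2 - 8736 = -8738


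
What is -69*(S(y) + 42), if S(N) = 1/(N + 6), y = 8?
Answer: -40641/14 ≈ -2902.9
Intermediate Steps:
S(N) = 1/(6 + N)
-69*(S(y) + 42) = -69*(1/(6 + 8) + 42) = -69*(1/14 + 42) = -69*589/14 = -40641/14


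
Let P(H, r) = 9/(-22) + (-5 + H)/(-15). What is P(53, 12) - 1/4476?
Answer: -888541/246180 ≈ -3.6093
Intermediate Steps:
P(H, r) = -5/66 - H/15 (P(H, r) = 9*(-1/22) + (-5 + H)*(-1/15) = -9/22 + (⅓ - H/15) = -5/66 - H/15)
P(53, 12) - 1/4476 = (-5/66 - 1/15*53) - 1/4476 = (-5/66 - 53/15) - 1*1/4476 = -397/110 - 1/4476 = -888541/246180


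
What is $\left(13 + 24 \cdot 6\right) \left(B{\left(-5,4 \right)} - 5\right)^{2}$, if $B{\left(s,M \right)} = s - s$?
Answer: $3925$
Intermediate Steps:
$B{\left(s,M \right)} = 0$
$\left(13 + 24 \cdot 6\right) \left(B{\left(-5,4 \right)} - 5\right)^{2} = \left(13 + 24 \cdot 6\right) \left(0 - 5\right)^{2} = \left(13 + 144\right) \left(-5\right)^{2} = 157 \cdot 25 = 3925$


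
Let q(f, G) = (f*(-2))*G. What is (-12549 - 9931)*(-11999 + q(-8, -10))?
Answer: 273334320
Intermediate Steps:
q(f, G) = -2*G*f (q(f, G) = (-2*f)*G = -2*G*f)
(-12549 - 9931)*(-11999 + q(-8, -10)) = (-12549 - 9931)*(-11999 - 2*(-10)*(-8)) = -22480*(-11999 - 160) = -22480*(-12159) = 273334320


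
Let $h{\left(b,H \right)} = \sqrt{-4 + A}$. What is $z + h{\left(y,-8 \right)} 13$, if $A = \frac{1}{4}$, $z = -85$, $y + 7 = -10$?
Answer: $-85 + \frac{13 i \sqrt{15}}{2} \approx -85.0 + 25.174 i$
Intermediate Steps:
$y = -17$ ($y = -7 - 10 = -17$)
$A = \frac{1}{4} \approx 0.25$
$h{\left(b,H \right)} = \frac{i \sqrt{15}}{2}$ ($h{\left(b,H \right)} = \sqrt{-4 + \frac{1}{4}} = \sqrt{- \frac{15}{4}} = \frac{i \sqrt{15}}{2}$)
$z + h{\left(y,-8 \right)} 13 = -85 + \frac{i \sqrt{15}}{2} \cdot 13 = -85 + \frac{13 i \sqrt{15}}{2}$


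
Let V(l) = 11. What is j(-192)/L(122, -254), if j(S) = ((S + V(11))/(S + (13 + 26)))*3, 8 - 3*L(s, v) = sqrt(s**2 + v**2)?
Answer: -181/168589 - 905*sqrt(794)/674356 ≈ -0.038889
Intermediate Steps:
L(s, v) = 8/3 - sqrt(s**2 + v**2)/3
j(S) = 3*(11 + S)/(39 + S) (j(S) = ((S + 11)/(S + (13 + 26)))*3 = ((11 + S)/(S + 39))*3 = ((11 + S)/(39 + S))*3 = 3*(11 + S)/(39 + S))
j(-192)/L(122, -254) = (3*(11 - 192)/(39 - 192))/(8/3 - sqrt(122**2 + (-254)**2)/3) = (3*(-181)/(-153))/(8/3 - sqrt(14884 + 64516)/3) = (3*(-1/153)*(-181))/(8/3 - 10*sqrt(794)/3) = 181/(51*(8/3 - 10*sqrt(794)/3))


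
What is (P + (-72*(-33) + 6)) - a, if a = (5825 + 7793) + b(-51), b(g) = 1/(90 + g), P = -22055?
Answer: -1298350/39 ≈ -33291.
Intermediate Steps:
a = 531103/39 (a = (5825 + 7793) + 1/(90 - 51) = 13618 + 1/39 = 531103/39 ≈ 13618.)
(P + (-72*(-33) + 6)) - a = (-22055 + (-72*(-33) + 6)) - 1*531103/39 = (-22055 + (2376 + 6)) - 531103/39 = (-22055 + 2382) - 531103/39 = -19673 - 531103/39 = -1298350/39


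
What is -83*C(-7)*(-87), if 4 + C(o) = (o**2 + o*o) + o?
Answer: 628227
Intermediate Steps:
C(o) = -4 + o + 2*o**2 (C(o) = -4 + ((o**2 + o*o) + o) = -4 + ((o**2 + o**2) + o) = -4 + (2*o**2 + o) = -4 + (o + 2*o**2) = -4 + o + 2*o**2)
-83*C(-7)*(-87) = -83*(-4 - 7 + 2*(-7)**2)*(-87) = -83*(-4 - 7 + 2*49)*(-87) = -83*(-4 - 7 + 98)*(-87) = -83*87*(-87) = -7221*(-87) = 628227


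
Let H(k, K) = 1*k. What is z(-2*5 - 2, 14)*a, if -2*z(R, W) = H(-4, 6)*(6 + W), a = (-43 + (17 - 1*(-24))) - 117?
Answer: -4760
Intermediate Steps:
H(k, K) = k
a = -119 (a = (-43 + (17 + 24)) - 117 = (-43 + 41) - 117 = -2 - 117 = -119)
z(R, W) = 12 + 2*W (z(R, W) = -(-2)*(6 + W) = -(-24 - 4*W)/2 = 12 + 2*W)
z(-2*5 - 2, 14)*a = (12 + 2*14)*(-119) = (12 + 28)*(-119) = 40*(-119) = -4760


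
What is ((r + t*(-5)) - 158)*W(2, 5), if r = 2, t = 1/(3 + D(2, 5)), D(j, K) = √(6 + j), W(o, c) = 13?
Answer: -2223 + 130*√2 ≈ -2039.2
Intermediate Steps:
t = 1/(3 + 2*√2) (t = 1/(3 + √(6 + 2)) = 1/(3 + √8) = 1/(3 + 2*√2) ≈ 0.17157)
((r + t*(-5)) - 158)*W(2, 5) = ((2 + (3 - 2*√2)*(-5)) - 158)*13 = ((2 + (-15 + 10*√2)) - 158)*13 = ((-13 + 10*√2) - 158)*13 = (-171 + 10*√2)*13 = -2223 + 130*√2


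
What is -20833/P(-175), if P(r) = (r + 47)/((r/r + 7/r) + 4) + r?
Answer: 7781/75 ≈ 103.75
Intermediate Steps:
P(r) = r + (47 + r)/(5 + 7/r) (P(r) = (47 + r)/((1 + 7/r) + 4) + r = (47 + r)/(5 + 7/r) + r = r + (47 + r)/(5 + 7/r))
-20833/P(-175) = -20833*(-(7 + 5*(-175))/(1050*(9 - 175))) = -20833/(6*(-175)*(-166)/(7 - 875)) = -20833/(6*(-175)*(-166)/(-868)) = -20833/(6*(-175)*(-1/868)*(-166)) = -20833/(-6225/31) = -20833*(-31/6225) = 7781/75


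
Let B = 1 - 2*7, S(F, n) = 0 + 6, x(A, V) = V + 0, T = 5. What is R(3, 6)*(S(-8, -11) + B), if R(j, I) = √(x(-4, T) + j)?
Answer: -14*√2 ≈ -19.799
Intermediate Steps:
x(A, V) = V
S(F, n) = 6
R(j, I) = √(5 + j)
B = -13 (B = 1 - 14 = -13)
R(3, 6)*(S(-8, -11) + B) = √(5 + 3)*(6 - 13) = √8*(-7) = (2*√2)*(-7) = -14*√2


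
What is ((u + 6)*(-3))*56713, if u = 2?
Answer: -1361112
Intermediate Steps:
((u + 6)*(-3))*56713 = ((2 + 6)*(-3))*56713 = (8*(-3))*56713 = -24*56713 = -1361112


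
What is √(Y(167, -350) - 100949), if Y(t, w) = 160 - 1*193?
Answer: I*√100982 ≈ 317.78*I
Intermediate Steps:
Y(t, w) = -33 (Y(t, w) = 160 - 193 = -33)
√(Y(167, -350) - 100949) = √(-33 - 100949) = √(-100982) = I*√100982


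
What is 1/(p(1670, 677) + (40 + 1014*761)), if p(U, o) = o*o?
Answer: 1/1230023 ≈ 8.1299e-7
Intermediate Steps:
p(U, o) = o²
1/(p(1670, 677) + (40 + 1014*761)) = 1/(677² + (40 + 1014*761)) = 1/(458329 + (40 + 771654)) = 1/(458329 + 771694) = 1/1230023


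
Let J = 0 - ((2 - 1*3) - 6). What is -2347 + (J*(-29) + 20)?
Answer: -2530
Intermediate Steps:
J = 7 (J = 0 - ((2 - 3) - 6) = 0 - (-1 - 6) = 0 - 1*(-7) = 0 + 7 = 7)
-2347 + (J*(-29) + 20) = -2347 + (7*(-29) + 20) = -2347 + (-203 + 20) = -2347 - 183 = -2530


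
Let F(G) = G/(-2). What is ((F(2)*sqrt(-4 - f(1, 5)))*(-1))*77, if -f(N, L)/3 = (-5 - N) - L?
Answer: 77*I*sqrt(37) ≈ 468.37*I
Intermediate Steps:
f(N, L) = 15 + 3*L + 3*N (f(N, L) = -3*((-5 - N) - L) = -3*(-5 - L - N) = 15 + 3*L + 3*N)
F(G) = -G/2 (F(G) = G*(-1/2) = -G/2)
((F(2)*sqrt(-4 - f(1, 5)))*(-1))*77 = (((-1/2*2)*sqrt(-4 - (15 + 3*5 + 3*1)))*(-1))*77 = (-sqrt(-4 - (15 + 15 + 3))*(-1))*77 = (-sqrt(-4 - 1*33)*(-1))*77 = (-sqrt(-4 - 33)*(-1))*77 = (-sqrt(-37)*(-1))*77 = (-I*sqrt(37)*(-1))*77 = (I*sqrt(37))*77 = 77*I*sqrt(37)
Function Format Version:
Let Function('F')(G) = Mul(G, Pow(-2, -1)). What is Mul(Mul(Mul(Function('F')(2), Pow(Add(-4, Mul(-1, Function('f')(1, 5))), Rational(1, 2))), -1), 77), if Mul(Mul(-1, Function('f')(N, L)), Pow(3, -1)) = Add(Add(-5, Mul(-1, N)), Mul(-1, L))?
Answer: Mul(77, I, Pow(37, Rational(1, 2))) ≈ Mul(468.37, I)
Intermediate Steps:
Function('f')(N, L) = Add(15, Mul(3, L), Mul(3, N)) (Function('f')(N, L) = Mul(-3, Add(Add(-5, Mul(-1, N)), Mul(-1, L))) = Mul(-3, Add(-5, Mul(-1, L), Mul(-1, N))) = Add(15, Mul(3, L), Mul(3, N)))
Function('F')(G) = Mul(Rational(-1, 2), G) (Function('F')(G) = Mul(G, Rational(-1, 2)) = Mul(Rational(-1, 2), G))
Mul(Mul(Mul(Function('F')(2), Pow(Add(-4, Mul(-1, Function('f')(1, 5))), Rational(1, 2))), -1), 77) = Mul(Mul(Mul(Mul(Rational(-1, 2), 2), Pow(Add(-4, Mul(-1, Add(15, Mul(3, 5), Mul(3, 1)))), Rational(1, 2))), -1), 77) = Mul(Mul(Mul(-1, Pow(Add(-4, Mul(-1, Add(15, 15, 3))), Rational(1, 2))), -1), 77) = Mul(Mul(Mul(-1, Pow(Add(-4, Mul(-1, 33)), Rational(1, 2))), -1), 77) = Mul(Mul(Mul(-1, Pow(Add(-4, -33), Rational(1, 2))), -1), 77) = Mul(Mul(Mul(-1, Pow(-37, Rational(1, 2))), -1), 77) = Mul(Mul(Mul(-1, Mul(I, Pow(37, Rational(1, 2)))), -1), 77) = Mul(Mul(Mul(-1, I, Pow(37, Rational(1, 2))), -1), 77) = Mul(Mul(I, Pow(37, Rational(1, 2))), 77) = Mul(77, I, Pow(37, Rational(1, 2)))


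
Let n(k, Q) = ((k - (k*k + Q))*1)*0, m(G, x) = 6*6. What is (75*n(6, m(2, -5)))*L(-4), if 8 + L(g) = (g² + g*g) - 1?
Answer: 0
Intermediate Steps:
L(g) = -9 + 2*g² (L(g) = -8 + ((g² + g*g) - 1) = -8 + ((g² + g²) - 1) = -8 + (2*g² - 1) = -8 + (-1 + 2*g²) = -9 + 2*g²)
m(G, x) = 36
n(k, Q) = 0 (n(k, Q) = ((k - (k² + Q))*1)*0 = ((k - (Q + k²))*1)*0 = ((k + (-Q - k²))*1)*0 = ((k - Q - k²)*1)*0 = (k - Q - k²)*0 = 0)
(75*n(6, m(2, -5)))*L(-4) = (75*0)*(-9 + 2*(-4)²) = 0*(-9 + 2*16) = 0*(-9 + 32) = 0*23 = 0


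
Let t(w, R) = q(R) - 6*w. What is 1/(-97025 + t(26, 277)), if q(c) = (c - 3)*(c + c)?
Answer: 1/54615 ≈ 1.8310e-5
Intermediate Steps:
q(c) = 2*c*(-3 + c) (q(c) = (-3 + c)*(2*c) = 2*c*(-3 + c))
t(w, R) = -6*w + 2*R*(-3 + R) (t(w, R) = 2*R*(-3 + R) - 6*w = -6*w + 2*R*(-3 + R))
1/(-97025 + t(26, 277)) = 1/(-97025 + (-6*26 + 2*277*(-3 + 277))) = 1/(-97025 + (-156 + 2*277*274)) = 1/(-97025 + (-156 + 151796)) = 1/(-97025 + 151640) = 1/54615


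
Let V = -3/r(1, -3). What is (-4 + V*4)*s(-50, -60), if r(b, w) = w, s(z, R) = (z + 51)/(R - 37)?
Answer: 0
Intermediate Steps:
s(z, R) = (51 + z)/(-37 + R)
V = 1 (V = -3/(-3) = -3*(-1/3) = 1)
(-4 + V*4)*s(-50, -60) = (-4 + 1*4)*((51 - 50)/(-37 - 60)) = (-4 + 4)*(1/(-97)) = 0*(-1/97*1) = 0*(-1/97) = 0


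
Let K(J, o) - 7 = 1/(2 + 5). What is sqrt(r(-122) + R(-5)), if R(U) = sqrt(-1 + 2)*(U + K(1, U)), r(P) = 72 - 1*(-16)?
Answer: sqrt(4417)/7 ≈ 9.4944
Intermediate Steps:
r(P) = 88 (r(P) = 72 + 16 = 88)
K(J, o) = 50/7 (K(J, o) = 7 + 1/(2 + 5) = 7 + 1/7 = 50/7)
R(U) = 50/7 + U (R(U) = sqrt(-1 + 2)*(U + 50/7) = sqrt(1)*(50/7 + U) = 1*(50/7 + U) = 50/7 + U)
sqrt(r(-122) + R(-5)) = sqrt(88 + (50/7 - 5)) = sqrt(88 + 15/7) = sqrt(631/7) = sqrt(4417)/7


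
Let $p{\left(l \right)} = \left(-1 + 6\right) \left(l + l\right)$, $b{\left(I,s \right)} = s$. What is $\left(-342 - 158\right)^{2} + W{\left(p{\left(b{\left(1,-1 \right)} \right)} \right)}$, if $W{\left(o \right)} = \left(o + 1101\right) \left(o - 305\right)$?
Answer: $-93665$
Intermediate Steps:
$p{\left(l \right)} = 10 l$ ($p{\left(l \right)} = 5 \cdot 2 l = 10 l$)
$W{\left(o \right)} = \left(-305 + o\right) \left(1101 + o\right)$ ($W{\left(o \right)} = \left(1101 + o\right) \left(-305 + o\right) = \left(-305 + o\right) \left(1101 + o\right)$)
$\left(-342 - 158\right)^{2} + W{\left(p{\left(b{\left(1,-1 \right)} \right)} \right)} = \left(-342 - 158\right)^{2} + \left(-335805 + \left(10 \left(-1\right)\right)^{2} + 796 \cdot 10 \left(-1\right)\right) = \left(-500\right)^{2} + \left(-335805 + \left(-10\right)^{2} + 796 \left(-10\right)\right) = 250000 - 343665 = -93665$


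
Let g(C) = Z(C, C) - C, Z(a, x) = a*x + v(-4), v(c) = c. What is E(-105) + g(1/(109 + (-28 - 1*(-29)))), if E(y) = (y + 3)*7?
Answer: -8687909/12100 ≈ -718.01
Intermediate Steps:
E(y) = 21 + 7*y (E(y) = (3 + y)*7 = 21 + 7*y)
Z(a, x) = -4 + a*x (Z(a, x) = a*x - 4 = -4 + a*x)
g(C) = -4 + C² - C (g(C) = (-4 + C*C) - C = (-4 + C²) - C = -4 + C² - C)
E(-105) + g(1/(109 + (-28 - 1*(-29)))) = (21 + 7*(-105)) + (-4 + (1/(109 + (-28 - 1*(-29))))² - 1/(109 + (-28 - 1*(-29)))) = (21 - 735) + (-4 + (1/(109 + (-28 + 29)))² - 1/(109 + (-28 + 29))) = -714 + (-4 + (1/(109 + 1))² - 1/(109 + 1)) = -714 + (-4 + (1/110)² - 1/110) = -714 + (-4 + (1/110)² - 1*1/110) = -714 + (-4 + 1/12100 - 1/110) = -714 - 48509/12100 = -8687909/12100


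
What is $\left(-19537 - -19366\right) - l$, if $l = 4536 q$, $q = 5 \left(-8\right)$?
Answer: $181269$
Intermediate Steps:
$q = -40$
$l = -181440$ ($l = 4536 \left(-40\right) = -181440$)
$\left(-19537 - -19366\right) - l = \left(-19537 - -19366\right) - -181440 = \left(-19537 + 19366\right) + 181440 = -171 + 181440 = 181269$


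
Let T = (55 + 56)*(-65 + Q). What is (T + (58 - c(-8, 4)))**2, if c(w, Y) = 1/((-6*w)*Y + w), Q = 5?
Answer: 1475663723361/33856 ≈ 4.3586e+7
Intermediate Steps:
T = -6660 (T = (55 + 56)*(-65 + 5) = 111*(-60) = -6660)
c(w, Y) = 1/(w - 6*Y*w) (c(w, Y) = 1/(-6*Y*w + w) = 1/(w - 6*Y*w))
(T + (58 - c(-8, 4)))**2 = (-6660 + (58 - (-1)/((-8)*(-1 + 6*4))))**2 = (-6660 + (58 - (-1)*(-1)/(8*(-1 + 24))))**2 = (-6660 + (58 - (-1)*(-1)/(8*23)))**2 = (-6660 + (58 - 1*1/184))**2 = (-6660 + (58 - 1/184))**2 = (-6660 + 10671/184)**2 = (-1214769/184)**2 = 1475663723361/33856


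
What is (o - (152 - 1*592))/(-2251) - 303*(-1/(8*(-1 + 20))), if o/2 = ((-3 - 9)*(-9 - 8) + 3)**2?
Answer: -12410923/342152 ≈ -36.273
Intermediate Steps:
o = 85698 (o = 2*((-3 - 9)*(-9 - 8) + 3)**2 = 2*(-12*(-17) + 3)**2 = 2*(204 + 3)**2 = 2*207**2 = 2*42849 = 85698)
(o - (152 - 1*592))/(-2251) - 303*(-1/(8*(-1 + 20))) = (85698 - (152 - 1*592))/(-2251) - 303*(-1/(8*(-1 + 20))) = (85698 - (152 - 592))*(-1/2251) - 303/(19*(-8)) = (85698 - 1*(-440))*(-1/2251) - 303/(-152) = (85698 + 440)*(-1/2251) - 303*(-1/152) = 86138*(-1/2251) + 303/152 = -86138/2251 + 303/152 = -12410923/342152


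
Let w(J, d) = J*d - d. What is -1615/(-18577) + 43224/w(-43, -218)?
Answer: 102307916/22273823 ≈ 4.5932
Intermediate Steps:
w(J, d) = -d + J*d
-1615/(-18577) + 43224/w(-43, -218) = -1615/(-18577) + 43224/((-218*(-1 - 43))) = -1615*(-1/18577) + 43224/((-218*(-44))) = 1615/18577 + 43224/9592 = 1615/18577 + 43224*(1/9592) = 1615/18577 + 5403/1199 = 102307916/22273823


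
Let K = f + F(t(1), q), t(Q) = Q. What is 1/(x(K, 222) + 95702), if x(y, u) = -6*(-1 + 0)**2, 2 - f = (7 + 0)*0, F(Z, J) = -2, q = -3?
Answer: 1/95696 ≈ 1.0450e-5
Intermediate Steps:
f = 2 (f = 2 - (7 + 0)*0 = 2 - 7*0 = 2 - 1*0 = 2 + 0 = 2)
K = 0 (K = 2 - 2 = 0)
x(y, u) = -6 (x(y, u) = -6*(-1)**2 = -6*1 = -6)
1/(x(K, 222) + 95702) = 1/(-6 + 95702) = 1/95696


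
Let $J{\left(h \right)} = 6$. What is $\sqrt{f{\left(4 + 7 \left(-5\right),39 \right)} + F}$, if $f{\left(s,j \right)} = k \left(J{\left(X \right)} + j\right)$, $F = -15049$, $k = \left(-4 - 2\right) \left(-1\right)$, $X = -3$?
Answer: $i \sqrt{14779} \approx 121.57 i$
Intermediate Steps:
$k = 6$ ($k = \left(-6\right) \left(-1\right) = 6$)
$f{\left(s,j \right)} = 36 + 6 j$ ($f{\left(s,j \right)} = 6 \left(6 + j\right) = 36 + 6 j$)
$\sqrt{f{\left(4 + 7 \left(-5\right),39 \right)} + F} = \sqrt{\left(36 + 6 \cdot 39\right) - 15049} = \sqrt{\left(36 + 234\right) - 15049} = \sqrt{270 - 15049} = \sqrt{-14779} = i \sqrt{14779}$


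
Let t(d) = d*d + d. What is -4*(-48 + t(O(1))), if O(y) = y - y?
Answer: 192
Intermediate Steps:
O(y) = 0
t(d) = d + d² (t(d) = d² + d = d + d²)
-4*(-48 + t(O(1))) = -4*(-48 + 0*(1 + 0)) = -4*(-48 + 0*1) = -4*(-48 + 0) = -4*(-48) = 192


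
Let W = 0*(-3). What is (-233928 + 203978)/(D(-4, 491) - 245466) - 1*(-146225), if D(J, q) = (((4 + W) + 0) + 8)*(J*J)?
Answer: 17932610300/122637 ≈ 1.4623e+5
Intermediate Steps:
W = 0
D(J, q) = 12*J**2 (D(J, q) = (((4 + 0) + 0) + 8)*(J*J) = ((4 + 0) + 8)*J**2 = (4 + 8)*J**2 = 12*J**2)
(-233928 + 203978)/(D(-4, 491) - 245466) - 1*(-146225) = (-233928 + 203978)/(12*(-4)**2 - 245466) - 1*(-146225) = -29950/(12*16 - 245466) + 146225 = -29950/(192 - 245466) + 146225 = -29950/(-245274) + 146225 = -29950*(-1/245274) + 146225 = 14975/122637 + 146225 = 17932610300/122637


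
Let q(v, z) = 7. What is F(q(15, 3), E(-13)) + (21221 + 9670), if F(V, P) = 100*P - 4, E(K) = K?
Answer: 29587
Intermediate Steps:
F(V, P) = -4 + 100*P
F(q(15, 3), E(-13)) + (21221 + 9670) = (-4 + 100*(-13)) + (21221 + 9670) = (-4 - 1300) + 30891 = -1304 + 30891 = 29587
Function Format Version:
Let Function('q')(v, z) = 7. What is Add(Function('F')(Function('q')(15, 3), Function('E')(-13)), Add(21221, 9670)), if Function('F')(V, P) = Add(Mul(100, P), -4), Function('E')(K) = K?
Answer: 29587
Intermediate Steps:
Function('F')(V, P) = Add(-4, Mul(100, P))
Add(Function('F')(Function('q')(15, 3), Function('E')(-13)), Add(21221, 9670)) = Add(Add(-4, Mul(100, -13)), Add(21221, 9670)) = Add(Add(-4, -1300), 30891) = Add(-1304, 30891) = 29587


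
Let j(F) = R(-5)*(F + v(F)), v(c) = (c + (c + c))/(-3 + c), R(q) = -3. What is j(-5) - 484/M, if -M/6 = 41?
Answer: 11161/984 ≈ 11.342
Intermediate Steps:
M = -246 (M = -6*41 = -246)
v(c) = 3*c/(-3 + c) (v(c) = (c + 2*c)/(-3 + c) = (3*c)/(-3 + c) = 3*c/(-3 + c))
j(F) = -3*F - 9*F/(-3 + F) (j(F) = -3*(F + 3*F/(-3 + F)) = -3*F - 9*F/(-3 + F))
j(-5) - 484/M = -3*(-5)**2/(-3 - 5) - 484/(-246) = -3*25/(-8) - 484*(-1)/246 = -3*25*(-1/8) - 1*(-242/123) = 75/8 + 242/123 = 11161/984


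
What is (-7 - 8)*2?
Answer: -30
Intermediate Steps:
(-7 - 8)*2 = -15*2 = -30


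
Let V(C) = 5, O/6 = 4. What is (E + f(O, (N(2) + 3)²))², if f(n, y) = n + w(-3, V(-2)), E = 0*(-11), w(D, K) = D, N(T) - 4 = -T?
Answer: 441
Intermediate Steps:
O = 24 (O = 6*4 = 24)
N(T) = 4 - T
E = 0
f(n, y) = -3 + n (f(n, y) = n - 3 = -3 + n)
(E + f(O, (N(2) + 3)²))² = (0 + (-3 + 24))² = (0 + 21)² = 21² = 441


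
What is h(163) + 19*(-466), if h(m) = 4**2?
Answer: -8838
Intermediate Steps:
h(m) = 16
h(163) + 19*(-466) = 16 + 19*(-466) = 16 - 8854 = -8838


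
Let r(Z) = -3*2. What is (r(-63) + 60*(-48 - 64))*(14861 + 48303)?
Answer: -424841064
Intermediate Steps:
r(Z) = -6
(r(-63) + 60*(-48 - 64))*(14861 + 48303) = (-6 + 60*(-48 - 64))*(14861 + 48303) = (-6 + 60*(-112))*63164 = (-6 - 6720)*63164 = -6726*63164 = -424841064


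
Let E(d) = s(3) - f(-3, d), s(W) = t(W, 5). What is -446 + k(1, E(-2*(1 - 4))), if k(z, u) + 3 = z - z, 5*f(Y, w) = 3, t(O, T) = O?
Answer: -449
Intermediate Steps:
f(Y, w) = ⅗ (f(Y, w) = (⅕)*3 = ⅗)
s(W) = W
E(d) = 12/5 (E(d) = 3 - 1*⅗ = 3 - ⅗ = 12/5)
k(z, u) = -3 (k(z, u) = -3 + (z - z) = -3 + 0 = -3)
-446 + k(1, E(-2*(1 - 4))) = -446 - 3 = -449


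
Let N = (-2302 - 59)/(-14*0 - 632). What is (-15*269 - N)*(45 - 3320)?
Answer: 8359375275/632 ≈ 1.3227e+7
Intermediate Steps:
N = 2361/632 (N = -2361/(0 - 632) = -2361/(-632) = -2361*(-1/632) = 2361/632 ≈ 3.7358)
(-15*269 - N)*(45 - 3320) = (-15*269 - 1*2361/632)*(45 - 3320) = (-4035 - 2361/632)*(-3275) = -2552481/632*(-3275) = 8359375275/632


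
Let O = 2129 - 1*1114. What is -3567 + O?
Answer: -2552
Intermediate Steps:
O = 1015 (O = 2129 - 1114 = 1015)
-3567 + O = -3567 + 1015 = -2552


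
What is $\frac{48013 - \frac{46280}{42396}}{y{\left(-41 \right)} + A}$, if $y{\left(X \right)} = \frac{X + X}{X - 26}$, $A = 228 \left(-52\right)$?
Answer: $- \frac{34094840539}{8418467730} \approx -4.05$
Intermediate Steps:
$A = -11856$
$y{\left(X \right)} = \frac{2 X}{-26 + X}$
$\frac{48013 - \frac{46280}{42396}}{y{\left(-41 \right)} + A} = \frac{48013 - \frac{46280}{42396}}{2 \left(-41\right) \frac{1}{-26 - 41} - 11856} = \frac{48013 - \frac{11570}{10599}}{2 \left(-41\right) \frac{1}{-67} - 11856} = \frac{48013 - \frac{11570}{10599}}{2 \left(-41\right) \left(- \frac{1}{67}\right) - 11856} = \frac{508878217}{10599 \left(\frac{82}{67} - 11856\right)} = \frac{508878217}{10599 \left(- \frac{794270}{67}\right)} = \frac{508878217}{10599} \left(- \frac{67}{794270}\right) = - \frac{34094840539}{8418467730}$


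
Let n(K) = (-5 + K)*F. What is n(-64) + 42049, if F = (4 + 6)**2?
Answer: 35149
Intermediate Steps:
F = 100 (F = 10**2 = 100)
n(K) = -500 + 100*K (n(K) = (-5 + K)*100 = -500 + 100*K)
n(-64) + 42049 = (-500 + 100*(-64)) + 42049 = (-500 - 6400) + 42049 = -6900 + 42049 = 35149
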